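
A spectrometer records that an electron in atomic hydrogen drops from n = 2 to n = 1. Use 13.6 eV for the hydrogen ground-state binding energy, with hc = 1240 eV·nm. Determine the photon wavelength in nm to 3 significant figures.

122 nm

ΔE = 13.60 × (1/1² − 1/2²) = 13.60 × 0.7500 = 10.20 eV.
λ = hc/ΔE = 1240 / 10.20 = 122 nm.
This line belongs to the Lyman series.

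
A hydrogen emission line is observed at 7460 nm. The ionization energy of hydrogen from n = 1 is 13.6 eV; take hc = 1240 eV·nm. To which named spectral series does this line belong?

ΔE = 1240/7460 = 0.1662 eV.
This matches 13.6 × (1/5² − 1/6²), so n_f = 5: the Pfund series.

Pfund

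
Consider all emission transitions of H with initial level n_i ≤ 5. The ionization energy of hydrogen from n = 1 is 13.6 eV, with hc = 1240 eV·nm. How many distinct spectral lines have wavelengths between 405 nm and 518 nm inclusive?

Enumerate all n_i → n_f pairs with 1 ≤ n_f < n_i ≤ 5 and compute λ = 1240 / [13.6·1·(1/n_f² − 1/n_i²)].
Lines falling in [405, 518] nm: 5→2 (434.2 nm), 4→2 (486.3 nm).

2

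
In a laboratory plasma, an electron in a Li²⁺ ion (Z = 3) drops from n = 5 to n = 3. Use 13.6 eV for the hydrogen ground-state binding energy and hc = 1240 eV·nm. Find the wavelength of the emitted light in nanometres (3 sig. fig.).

For Z = 3 the level energies scale as Z², so the effective Rydberg energy is 13.6 × 9 = 122.4 eV.
ΔE = 122.4 × (1/3² − 1/5²) = 122.4 × 0.07111 = 8.704 eV.
λ = hc/ΔE = 1240 / 8.704 = 142 nm.

142 nm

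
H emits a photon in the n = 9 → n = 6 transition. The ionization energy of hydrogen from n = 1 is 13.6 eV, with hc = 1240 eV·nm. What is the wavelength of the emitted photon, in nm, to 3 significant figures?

5910 nm

ΔE = 13.60 × (1/6² − 1/9²) = 13.60 × 0.01543 = 0.2099 eV.
λ = hc/ΔE = 1240 / 0.2099 = 5910 nm.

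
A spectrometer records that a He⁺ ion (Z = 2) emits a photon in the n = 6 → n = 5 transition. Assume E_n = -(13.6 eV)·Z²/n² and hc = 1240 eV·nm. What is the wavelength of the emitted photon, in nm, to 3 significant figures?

For Z = 2 the level energies scale as Z², so the effective Rydberg energy is 13.6 × 4 = 54.40 eV.
ΔE = 54.40 × (1/5² − 1/6²) = 54.40 × 0.01222 = 0.6649 eV.
λ = hc/ΔE = 1240 / 0.6649 = 1860 nm.

1860 nm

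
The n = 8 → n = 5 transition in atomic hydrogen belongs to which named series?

Pfund

The series is set by the lower level: n_f = 5 is the Pfund series.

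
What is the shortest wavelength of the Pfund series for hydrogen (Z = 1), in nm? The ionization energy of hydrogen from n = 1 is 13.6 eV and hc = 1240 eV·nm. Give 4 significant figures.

2279 nm

The Pfund series has lower level n_f = 5; the series limit corresponds to n_i → ∞.
ΔE_max = 13.6 × 1 / 5² = 0.5440 eV.
λ_min = 1240 / 0.5440 = 2279 nm.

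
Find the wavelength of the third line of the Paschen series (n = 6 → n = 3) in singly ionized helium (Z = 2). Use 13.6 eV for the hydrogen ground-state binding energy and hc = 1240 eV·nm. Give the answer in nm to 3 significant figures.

The Paschen series terminates on n_f = 3; the third line has n_i = 3+3 = 6.
ΔE = 54.40 × (1/3² − 1/6²) = 4.533 eV.
λ = 1240 / 4.533 = 274 nm.

274 nm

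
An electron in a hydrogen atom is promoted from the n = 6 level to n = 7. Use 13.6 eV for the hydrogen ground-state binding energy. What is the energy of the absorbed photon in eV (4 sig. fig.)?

0.1002 eV

E_7 = −13.60/49 = −0.2776 eV and E_6 = −13.60/36 = −0.3778 eV.
The photon energy is |E_7 − E_6| = 0.1002 eV.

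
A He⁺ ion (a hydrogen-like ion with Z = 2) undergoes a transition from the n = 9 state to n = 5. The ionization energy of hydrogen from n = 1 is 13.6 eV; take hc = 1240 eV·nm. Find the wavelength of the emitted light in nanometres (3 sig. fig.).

For Z = 2 the level energies scale as Z², so the effective Rydberg energy is 13.6 × 4 = 54.40 eV.
ΔE = 54.40 × (1/5² − 1/9²) = 54.40 × 0.02765 = 1.504 eV.
λ = hc/ΔE = 1240 / 1.504 = 824 nm.

824 nm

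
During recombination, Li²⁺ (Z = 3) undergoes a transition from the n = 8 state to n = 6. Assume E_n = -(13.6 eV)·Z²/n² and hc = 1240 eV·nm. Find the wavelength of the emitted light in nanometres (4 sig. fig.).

For Z = 3 the level energies scale as Z², so the effective Rydberg energy is 13.6 × 9 = 122.4 eV.
ΔE = 122.4 × (1/6² − 1/8²) = 122.4 × 0.01215 = 1.488 eV.
λ = hc/ΔE = 1240 / 1.488 = 833.6 nm.

833.6 nm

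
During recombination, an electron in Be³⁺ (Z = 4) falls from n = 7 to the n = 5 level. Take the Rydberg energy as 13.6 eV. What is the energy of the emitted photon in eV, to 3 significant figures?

The Bohr energies scale as Z², so for Z = 4: E_n = −217.6/n² eV.
E_7 = −217.6/49 = −4.441 eV and E_5 = −217.6/25 = −8.704 eV.
The photon energy is |E_7 − E_5| = 4.26 eV.

4.26 eV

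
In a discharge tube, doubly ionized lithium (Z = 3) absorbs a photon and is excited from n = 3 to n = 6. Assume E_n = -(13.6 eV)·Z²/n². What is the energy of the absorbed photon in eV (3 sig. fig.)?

The Bohr energies scale as Z², so for Z = 3: E_n = −122.4/n² eV.
E_6 = −122.4/36 = −3.400 eV and E_3 = −122.4/9 = −13.60 eV.
The photon energy is |E_6 − E_3| = 10.2 eV.

10.2 eV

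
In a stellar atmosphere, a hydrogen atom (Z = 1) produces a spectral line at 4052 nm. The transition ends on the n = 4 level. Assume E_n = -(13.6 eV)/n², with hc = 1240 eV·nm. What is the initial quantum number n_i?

n_i = 5

The photon energy is ΔE = hc/λ = 1240 / 4052 = 0.3060 eV.
With Z = 1, ΔE = 13.60 × (1/n_f² − 1/n_i²), so 1/n_f² − 1/n_i² = 0.02250.
With n_f = 4: 1/n_i² = 1/16 − 0.02250 = 0.04000, so n_i ≈ 5.00.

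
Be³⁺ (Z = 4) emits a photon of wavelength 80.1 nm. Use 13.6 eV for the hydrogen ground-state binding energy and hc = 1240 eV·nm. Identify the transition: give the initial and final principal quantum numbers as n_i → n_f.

The photon energy is ΔE = hc/λ = 1240 / 80.1 = 15.48 eV.
With Z = 4, ΔE = 217.6 × (1/n_f² − 1/n_i²), so 1/n_f² − 1/n_i² = 0.07114.
Trying n_f = 3 gives 1/n_i² = 0.03997, i.e. n_i ≈ 5; this pair matches.

n_i = 5, n_f = 3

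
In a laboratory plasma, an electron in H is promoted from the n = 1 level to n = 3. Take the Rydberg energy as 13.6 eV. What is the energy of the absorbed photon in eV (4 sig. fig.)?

E_3 = −13.60/9 = −1.511 eV and E_1 = −13.60/1 = −13.60 eV.
The photon energy is |E_3 − E_1| = 12.09 eV.

12.09 eV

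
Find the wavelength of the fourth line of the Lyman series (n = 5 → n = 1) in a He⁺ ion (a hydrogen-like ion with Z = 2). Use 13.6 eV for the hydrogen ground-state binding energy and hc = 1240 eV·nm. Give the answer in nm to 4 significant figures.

The Lyman series terminates on n_f = 1; the fourth line has n_i = 1+4 = 5.
ΔE = 54.40 × (1/1² − 1/5²) = 52.22 eV.
λ = 1240 / 52.22 = 23.74 nm.

23.74 nm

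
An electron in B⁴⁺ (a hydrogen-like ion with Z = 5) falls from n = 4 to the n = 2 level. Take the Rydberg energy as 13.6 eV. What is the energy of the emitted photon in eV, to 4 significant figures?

63.75 eV

The Bohr energies scale as Z², so for Z = 5: E_n = −340.0/n² eV.
E_4 = −340.0/16 = −21.25 eV and E_2 = −340.0/4 = −85.00 eV.
The photon energy is |E_4 − E_2| = 63.75 eV.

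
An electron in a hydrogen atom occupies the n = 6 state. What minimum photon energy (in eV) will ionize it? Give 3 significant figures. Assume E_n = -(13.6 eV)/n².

E_6 = −13.60/36 = −0.378 eV, so ionization (to E = 0) requires 0.378 eV.

0.378 eV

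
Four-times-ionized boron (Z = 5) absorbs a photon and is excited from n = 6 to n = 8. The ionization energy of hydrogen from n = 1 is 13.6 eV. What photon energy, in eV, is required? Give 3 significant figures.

4.13 eV

The Bohr energies scale as Z², so for Z = 5: E_n = −340.0/n² eV.
E_8 = −340.0/64 = −5.313 eV and E_6 = −340.0/36 = −9.444 eV.
The photon energy is |E_8 − E_6| = 4.13 eV.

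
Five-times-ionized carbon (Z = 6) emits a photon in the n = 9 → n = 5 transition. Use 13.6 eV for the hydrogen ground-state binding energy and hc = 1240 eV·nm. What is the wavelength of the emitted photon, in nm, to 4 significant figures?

91.58 nm

For Z = 6 the level energies scale as Z², so the effective Rydberg energy is 13.6 × 36 = 489.6 eV.
ΔE = 489.6 × (1/5² − 1/9²) = 489.6 × 0.02765 = 13.54 eV.
λ = hc/ΔE = 1240 / 13.54 = 91.58 nm.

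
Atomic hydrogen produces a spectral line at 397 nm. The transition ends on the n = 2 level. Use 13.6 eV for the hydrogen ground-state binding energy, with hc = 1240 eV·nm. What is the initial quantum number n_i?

The photon energy is ΔE = hc/λ = 1240 / 397 = 3.123 eV.
With Z = 1, ΔE = 13.60 × (1/n_f² − 1/n_i²), so 1/n_f² − 1/n_i² = 0.2297.
With n_f = 2: 1/n_i² = 1/4 − 0.2297 = 0.02034, so n_i ≈ 7.01.

n_i = 7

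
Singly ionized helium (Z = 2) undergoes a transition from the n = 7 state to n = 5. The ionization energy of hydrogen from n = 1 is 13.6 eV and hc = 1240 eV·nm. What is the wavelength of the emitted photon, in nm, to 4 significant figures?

1163 nm

For Z = 2 the level energies scale as Z², so the effective Rydberg energy is 13.6 × 4 = 54.40 eV.
ΔE = 54.40 × (1/5² − 1/7²) = 54.40 × 0.01959 = 1.066 eV.
λ = hc/ΔE = 1240 / 1.066 = 1163 nm.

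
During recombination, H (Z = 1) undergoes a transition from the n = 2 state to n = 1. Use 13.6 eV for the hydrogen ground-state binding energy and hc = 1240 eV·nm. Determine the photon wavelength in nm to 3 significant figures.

122 nm

ΔE = 13.60 × (1/1² − 1/2²) = 13.60 × 0.7500 = 10.20 eV.
λ = hc/ΔE = 1240 / 10.20 = 122 nm.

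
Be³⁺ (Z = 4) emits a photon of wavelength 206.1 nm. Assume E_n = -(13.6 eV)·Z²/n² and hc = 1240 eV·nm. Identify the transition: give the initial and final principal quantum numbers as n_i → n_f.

n_i = 9, n_f = 5

The photon energy is ΔE = hc/λ = 1240 / 206.1 = 6.016 eV.
With Z = 4, ΔE = 217.6 × (1/n_f² − 1/n_i²), so 1/n_f² − 1/n_i² = 0.02765.
Trying n_f = 5 gives 1/n_i² = 0.01235, i.e. n_i ≈ 9; this pair matches.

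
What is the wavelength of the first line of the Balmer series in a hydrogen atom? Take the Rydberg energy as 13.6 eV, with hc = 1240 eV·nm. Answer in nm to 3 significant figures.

The Balmer series terminates on n_f = 2; the first line has n_i = 2+1 = 3.
ΔE = 13.60 × (1/2² − 1/3²) = 1.889 eV.
λ = 1240 / 1.889 = 656 nm.

656 nm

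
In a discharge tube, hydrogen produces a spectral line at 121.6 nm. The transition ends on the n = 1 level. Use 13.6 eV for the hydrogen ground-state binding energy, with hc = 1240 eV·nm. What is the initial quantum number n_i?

n_i = 2

The photon energy is ΔE = hc/λ = 1240 / 121.6 = 10.20 eV.
With Z = 1, ΔE = 13.60 × (1/n_f² − 1/n_i²), so 1/n_f² − 1/n_i² = 0.7498.
With n_f = 1: 1/n_i² = 1/1 − 0.7498 = 0.2502, so n_i ≈ 2.00.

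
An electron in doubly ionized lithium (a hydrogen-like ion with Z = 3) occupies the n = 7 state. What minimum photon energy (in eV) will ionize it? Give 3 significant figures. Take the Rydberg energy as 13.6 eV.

2.50 eV

E_n = −13.6 Z²/n² = −122.4/n² eV for Z = 3.
E_7 = −122.4/49 = −2.50 eV, so ionization (to E = 0) requires 2.50 eV.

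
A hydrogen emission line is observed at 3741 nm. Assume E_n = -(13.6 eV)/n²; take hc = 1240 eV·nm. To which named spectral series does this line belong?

Pfund

ΔE = 1240/3741 = 0.3315 eV.
This matches 13.6 × (1/5² − 1/8²), so n_f = 5: the Pfund series.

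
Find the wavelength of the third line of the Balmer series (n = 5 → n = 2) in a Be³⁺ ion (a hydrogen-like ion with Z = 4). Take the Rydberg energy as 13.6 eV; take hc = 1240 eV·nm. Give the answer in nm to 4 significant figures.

27.14 nm

The Balmer series terminates on n_f = 2; the third line has n_i = 2+3 = 5.
ΔE = 217.6 × (1/2² − 1/5²) = 45.70 eV.
λ = 1240 / 45.70 = 27.14 nm.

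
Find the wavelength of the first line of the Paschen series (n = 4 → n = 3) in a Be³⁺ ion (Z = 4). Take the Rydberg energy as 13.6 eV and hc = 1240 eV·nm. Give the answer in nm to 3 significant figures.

117 nm

The Paschen series terminates on n_f = 3; the first line has n_i = 3+1 = 4.
ΔE = 217.6 × (1/3² − 1/4²) = 10.58 eV.
λ = 1240 / 10.58 = 117 nm.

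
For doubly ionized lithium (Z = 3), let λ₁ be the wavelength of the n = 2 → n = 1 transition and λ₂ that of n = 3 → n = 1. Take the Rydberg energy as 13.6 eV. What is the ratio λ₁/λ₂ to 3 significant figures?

λ ∝ 1/ΔE ∝ 1/(1/n_f² − 1/n_i²), and the Z² and hc factors cancel in the ratio.
λ₁/λ₂ = (1/1² − 1/3²)/(1/1² − 1/2²) = 0.8889/0.7500 = 1.19.

1.19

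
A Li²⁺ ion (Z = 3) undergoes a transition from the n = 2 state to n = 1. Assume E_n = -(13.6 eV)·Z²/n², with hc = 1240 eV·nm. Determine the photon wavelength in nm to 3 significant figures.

For Z = 3 the level energies scale as Z², so the effective Rydberg energy is 13.6 × 9 = 122.4 eV.
ΔE = 122.4 × (1/1² − 1/2²) = 122.4 × 0.7500 = 91.80 eV.
λ = hc/ΔE = 1240 / 91.80 = 13.5 nm.

13.5 nm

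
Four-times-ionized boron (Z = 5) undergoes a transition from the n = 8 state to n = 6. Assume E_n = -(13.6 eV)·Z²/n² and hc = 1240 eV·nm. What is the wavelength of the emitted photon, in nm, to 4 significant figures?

For Z = 5 the level energies scale as Z², so the effective Rydberg energy is 13.6 × 25 = 340.0 eV.
ΔE = 340.0 × (1/6² − 1/8²) = 340.0 × 0.01215 = 4.132 eV.
λ = hc/ΔE = 1240 / 4.132 = 300.1 nm.

300.1 nm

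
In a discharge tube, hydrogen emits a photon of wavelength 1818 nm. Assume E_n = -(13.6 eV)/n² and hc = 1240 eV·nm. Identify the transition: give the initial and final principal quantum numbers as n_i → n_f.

The photon energy is ΔE = hc/λ = 1240 / 1818 = 0.6821 eV.
With Z = 1, ΔE = 13.60 × (1/n_f² − 1/n_i²), so 1/n_f² − 1/n_i² = 0.05015.
Trying n_f = 4 gives 1/n_i² = 0.01235, i.e. n_i ≈ 9; this pair matches.

n_i = 9, n_f = 4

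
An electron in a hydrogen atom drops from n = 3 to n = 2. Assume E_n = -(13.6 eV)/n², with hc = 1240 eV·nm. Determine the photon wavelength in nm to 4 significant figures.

ΔE = 13.60 × (1/2² − 1/3²) = 13.60 × 0.1389 = 1.889 eV.
λ = hc/ΔE = 1240 / 1.889 = 656.5 nm.
This line belongs to the Balmer series.

656.5 nm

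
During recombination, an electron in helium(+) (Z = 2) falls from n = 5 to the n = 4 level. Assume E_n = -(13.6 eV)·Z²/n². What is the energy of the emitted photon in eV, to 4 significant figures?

1.224 eV

The Bohr energies scale as Z², so for Z = 2: E_n = −54.40/n² eV.
E_5 = −54.40/25 = −2.176 eV and E_4 = −54.40/16 = −3.400 eV.
The photon energy is |E_5 − E_4| = 1.224 eV.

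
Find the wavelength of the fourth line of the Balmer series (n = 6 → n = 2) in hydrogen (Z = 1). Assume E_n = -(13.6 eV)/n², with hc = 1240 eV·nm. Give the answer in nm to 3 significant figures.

410 nm

The Balmer series terminates on n_f = 2; the fourth line has n_i = 2+4 = 6.
ΔE = 13.60 × (1/2² − 1/6²) = 3.022 eV.
λ = 1240 / 3.022 = 410 nm.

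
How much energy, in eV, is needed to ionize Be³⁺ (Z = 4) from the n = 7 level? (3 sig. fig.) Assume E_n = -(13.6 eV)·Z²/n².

E_n = −13.6 Z²/n² = −217.6/n² eV for Z = 4.
E_7 = −217.6/49 = −4.44 eV, so ionization (to E = 0) requires 4.44 eV.

4.44 eV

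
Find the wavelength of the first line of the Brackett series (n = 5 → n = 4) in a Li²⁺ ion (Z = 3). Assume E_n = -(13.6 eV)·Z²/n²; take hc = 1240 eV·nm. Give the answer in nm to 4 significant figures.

The Brackett series terminates on n_f = 4; the first line has n_i = 4+1 = 5.
ΔE = 122.4 × (1/4² − 1/5²) = 2.754 eV.
λ = 1240 / 2.754 = 450.3 nm.

450.3 nm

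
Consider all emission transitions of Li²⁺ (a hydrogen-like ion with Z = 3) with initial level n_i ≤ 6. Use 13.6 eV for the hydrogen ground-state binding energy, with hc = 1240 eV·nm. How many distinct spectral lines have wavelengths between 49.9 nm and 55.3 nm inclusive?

1

Enumerate all n_i → n_f pairs with 1 ≤ n_f < n_i ≤ 6 and compute λ = 1240 / [13.6·9·(1/n_f² − 1/n_i²)].
Lines falling in [49.9, 55.3] nm: 4→2 (54.03 nm).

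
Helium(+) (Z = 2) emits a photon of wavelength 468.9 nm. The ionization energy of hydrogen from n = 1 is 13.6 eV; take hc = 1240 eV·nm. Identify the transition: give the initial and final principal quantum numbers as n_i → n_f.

n_i = 4, n_f = 3

The photon energy is ΔE = hc/λ = 1240 / 468.9 = 2.644 eV.
With Z = 2, ΔE = 54.40 × (1/n_f² − 1/n_i²), so 1/n_f² − 1/n_i² = 0.04861.
Trying n_f = 3 gives 1/n_i² = 0.06250, i.e. n_i ≈ 4; this pair matches.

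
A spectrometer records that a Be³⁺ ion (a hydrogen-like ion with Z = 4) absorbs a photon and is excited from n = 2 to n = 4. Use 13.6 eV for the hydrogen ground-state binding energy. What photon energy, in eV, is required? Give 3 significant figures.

40.8 eV

The Bohr energies scale as Z², so for Z = 4: E_n = −217.6/n² eV.
E_4 = −217.6/16 = −13.60 eV and E_2 = −217.6/4 = −54.40 eV.
The photon energy is |E_4 − E_2| = 40.8 eV.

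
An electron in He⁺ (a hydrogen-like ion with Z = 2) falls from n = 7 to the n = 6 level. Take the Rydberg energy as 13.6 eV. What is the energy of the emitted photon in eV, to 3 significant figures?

The Bohr energies scale as Z², so for Z = 2: E_n = −54.40/n² eV.
E_7 = −54.40/49 = −1.110 eV and E_6 = −54.40/36 = −1.511 eV.
The photon energy is |E_7 − E_6| = 0.401 eV.

0.401 eV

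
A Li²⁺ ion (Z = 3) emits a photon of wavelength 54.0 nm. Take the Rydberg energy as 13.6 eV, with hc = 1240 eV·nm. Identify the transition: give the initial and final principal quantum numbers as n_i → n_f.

n_i = 4, n_f = 2

The photon energy is ΔE = hc/λ = 1240 / 54.0 = 22.96 eV.
With Z = 3, ΔE = 122.4 × (1/n_f² − 1/n_i²), so 1/n_f² − 1/n_i² = 0.1876.
Trying n_f = 2 gives 1/n_i² = 0.06239, i.e. n_i ≈ 4; this pair matches.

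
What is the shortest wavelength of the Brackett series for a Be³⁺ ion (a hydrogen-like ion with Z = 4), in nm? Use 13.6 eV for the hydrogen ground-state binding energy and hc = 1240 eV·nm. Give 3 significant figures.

The Brackett series has lower level n_f = 4; the series limit corresponds to n_i → ∞.
ΔE_max = 13.6 × 16 / 4² = 13.60 eV.
λ_min = 1240 / 13.60 = 91.2 nm.

91.2 nm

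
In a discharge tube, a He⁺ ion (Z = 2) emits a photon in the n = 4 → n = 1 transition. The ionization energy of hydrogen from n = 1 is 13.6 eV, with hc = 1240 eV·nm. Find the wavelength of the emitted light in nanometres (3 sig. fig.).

For Z = 2 the level energies scale as Z², so the effective Rydberg energy is 13.6 × 4 = 54.40 eV.
ΔE = 54.40 × (1/1² − 1/4²) = 54.40 × 0.9375 = 51.00 eV.
λ = hc/ΔE = 1240 / 51.00 = 24.3 nm.

24.3 nm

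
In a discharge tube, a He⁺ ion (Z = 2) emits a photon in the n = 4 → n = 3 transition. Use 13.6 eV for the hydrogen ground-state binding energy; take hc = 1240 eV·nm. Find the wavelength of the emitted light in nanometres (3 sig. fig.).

469 nm

For Z = 2 the level energies scale as Z², so the effective Rydberg energy is 13.6 × 4 = 54.40 eV.
ΔE = 54.40 × (1/3² − 1/4²) = 54.40 × 0.04861 = 2.644 eV.
λ = hc/ΔE = 1240 / 2.644 = 469 nm.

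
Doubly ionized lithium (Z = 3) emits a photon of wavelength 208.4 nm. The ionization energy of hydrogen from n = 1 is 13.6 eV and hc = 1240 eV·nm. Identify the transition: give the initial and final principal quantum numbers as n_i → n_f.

The photon energy is ΔE = hc/λ = 1240 / 208.4 = 5.950 eV.
With Z = 3, ΔE = 122.4 × (1/n_f² − 1/n_i²), so 1/n_f² − 1/n_i² = 0.04861.
Trying n_f = 3 gives 1/n_i² = 0.06250, i.e. n_i ≈ 4; this pair matches.

n_i = 4, n_f = 3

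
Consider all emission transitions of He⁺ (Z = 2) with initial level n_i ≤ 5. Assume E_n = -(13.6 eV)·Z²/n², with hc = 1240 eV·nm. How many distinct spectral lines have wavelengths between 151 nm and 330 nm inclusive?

2

Enumerate all n_i → n_f pairs with 1 ≤ n_f < n_i ≤ 5 and compute λ = 1240 / [13.6·4·(1/n_f² − 1/n_i²)].
Lines falling in [151, 330] nm: 3→2 (164.1 nm), 5→3 (320.5 nm).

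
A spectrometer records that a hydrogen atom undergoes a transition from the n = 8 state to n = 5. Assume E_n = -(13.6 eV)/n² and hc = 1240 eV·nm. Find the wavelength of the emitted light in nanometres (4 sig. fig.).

ΔE = 13.60 × (1/5² − 1/8²) = 13.60 × 0.02438 = 0.3315 eV.
λ = hc/ΔE = 1240 / 0.3315 = 3741 nm.
This line belongs to the Pfund series.

3741 nm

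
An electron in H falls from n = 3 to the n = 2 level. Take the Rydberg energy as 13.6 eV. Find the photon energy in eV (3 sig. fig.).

E_3 = −13.60/9 = −1.511 eV and E_2 = −13.60/4 = −3.400 eV.
The photon energy is |E_3 − E_2| = 1.89 eV.

1.89 eV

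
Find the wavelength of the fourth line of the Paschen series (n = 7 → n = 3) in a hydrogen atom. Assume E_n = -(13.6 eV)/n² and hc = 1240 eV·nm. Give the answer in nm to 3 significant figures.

1010 nm

The Paschen series terminates on n_f = 3; the fourth line has n_i = 3+4 = 7.
ΔE = 13.60 × (1/3² − 1/7²) = 1.234 eV.
λ = 1240 / 1.234 = 1010 nm.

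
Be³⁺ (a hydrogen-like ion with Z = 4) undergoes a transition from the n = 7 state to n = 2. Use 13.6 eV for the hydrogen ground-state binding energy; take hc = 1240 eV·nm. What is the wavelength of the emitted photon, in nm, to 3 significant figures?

For Z = 4 the level energies scale as Z², so the effective Rydberg energy is 13.6 × 16 = 217.6 eV.
ΔE = 217.6 × (1/2² − 1/7²) = 217.6 × 0.2296 = 49.96 eV.
λ = hc/ΔE = 1240 / 49.96 = 24.8 nm.

24.8 nm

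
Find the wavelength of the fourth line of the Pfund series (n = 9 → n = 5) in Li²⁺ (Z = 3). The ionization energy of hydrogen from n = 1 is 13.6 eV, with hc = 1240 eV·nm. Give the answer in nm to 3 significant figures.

366 nm

The Pfund series terminates on n_f = 5; the fourth line has n_i = 5+4 = 9.
ΔE = 122.4 × (1/5² − 1/9²) = 3.385 eV.
λ = 1240 / 3.385 = 366 nm.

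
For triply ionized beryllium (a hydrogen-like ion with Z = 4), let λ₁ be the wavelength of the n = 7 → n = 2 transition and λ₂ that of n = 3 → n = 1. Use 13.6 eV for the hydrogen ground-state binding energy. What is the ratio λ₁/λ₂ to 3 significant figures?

λ ∝ 1/ΔE ∝ 1/(1/n_f² − 1/n_i²), and the Z² and hc factors cancel in the ratio.
λ₁/λ₂ = (1/1² − 1/3²)/(1/2² − 1/7²) = 0.8889/0.2296 = 3.87.

3.87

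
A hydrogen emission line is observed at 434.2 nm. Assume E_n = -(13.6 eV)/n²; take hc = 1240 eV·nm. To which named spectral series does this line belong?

Balmer

ΔE = 1240/434.2 = 2.856 eV.
This matches 13.6 × (1/2² − 1/5²), so n_f = 2: the Balmer series.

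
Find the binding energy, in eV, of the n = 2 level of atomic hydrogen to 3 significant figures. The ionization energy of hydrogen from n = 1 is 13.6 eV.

E_2 = −13.60/4 = −3.40 eV, so ionization (to E = 0) requires 3.40 eV.

3.40 eV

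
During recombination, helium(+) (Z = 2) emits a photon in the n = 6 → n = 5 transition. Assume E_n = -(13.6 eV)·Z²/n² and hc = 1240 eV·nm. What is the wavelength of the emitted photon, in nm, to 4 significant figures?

For Z = 2 the level energies scale as Z², so the effective Rydberg energy is 13.6 × 4 = 54.40 eV.
ΔE = 54.40 × (1/5² − 1/6²) = 54.40 × 0.01222 = 0.6649 eV.
λ = hc/ΔE = 1240 / 0.6649 = 1865 nm.

1865 nm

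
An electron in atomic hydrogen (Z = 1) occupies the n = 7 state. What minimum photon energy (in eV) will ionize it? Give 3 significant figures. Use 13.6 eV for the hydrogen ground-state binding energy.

E_7 = −13.60/49 = −0.278 eV, so ionization (to E = 0) requires 0.278 eV.

0.278 eV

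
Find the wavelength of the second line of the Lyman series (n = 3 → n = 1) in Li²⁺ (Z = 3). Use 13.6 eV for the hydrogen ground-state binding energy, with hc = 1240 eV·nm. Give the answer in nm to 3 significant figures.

11.4 nm

The Lyman series terminates on n_f = 1; the second line has n_i = 1+2 = 3.
ΔE = 122.4 × (1/1² − 1/3²) = 108.8 eV.
λ = 1240 / 108.8 = 11.4 nm.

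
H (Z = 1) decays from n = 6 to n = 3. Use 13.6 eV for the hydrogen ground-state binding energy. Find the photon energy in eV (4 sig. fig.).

1.133 eV

E_6 = −13.60/36 = −0.3778 eV and E_3 = −13.60/9 = −1.511 eV.
The photon energy is |E_6 − E_3| = 1.133 eV.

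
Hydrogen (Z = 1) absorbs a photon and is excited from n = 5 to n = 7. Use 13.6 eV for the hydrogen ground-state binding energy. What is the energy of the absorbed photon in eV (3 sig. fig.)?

E_7 = −13.60/49 = −0.2776 eV and E_5 = −13.60/25 = −0.5440 eV.
The photon energy is |E_7 − E_5| = 0.266 eV.

0.266 eV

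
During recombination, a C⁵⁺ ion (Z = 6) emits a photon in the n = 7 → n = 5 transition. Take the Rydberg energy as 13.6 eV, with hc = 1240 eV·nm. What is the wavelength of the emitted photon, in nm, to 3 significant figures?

129 nm

For Z = 6 the level energies scale as Z², so the effective Rydberg energy is 13.6 × 36 = 489.6 eV.
ΔE = 489.6 × (1/5² − 1/7²) = 489.6 × 0.01959 = 9.592 eV.
λ = hc/ΔE = 1240 / 9.592 = 129 nm.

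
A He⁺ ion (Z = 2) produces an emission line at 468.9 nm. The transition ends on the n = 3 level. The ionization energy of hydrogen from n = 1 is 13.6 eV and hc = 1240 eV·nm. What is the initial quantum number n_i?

n_i = 4

The photon energy is ΔE = hc/λ = 1240 / 468.9 = 2.644 eV.
With Z = 2, ΔE = 54.40 × (1/n_f² − 1/n_i²), so 1/n_f² − 1/n_i² = 0.04861.
With n_f = 3: 1/n_i² = 1/9 − 0.04861 = 0.06250, so n_i ≈ 4.00.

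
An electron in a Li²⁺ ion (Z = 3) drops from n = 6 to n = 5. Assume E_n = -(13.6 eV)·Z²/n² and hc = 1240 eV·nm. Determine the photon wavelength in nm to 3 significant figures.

829 nm

For Z = 3 the level energies scale as Z², so the effective Rydberg energy is 13.6 × 9 = 122.4 eV.
ΔE = 122.4 × (1/5² − 1/6²) = 122.4 × 0.01222 = 1.496 eV.
λ = hc/ΔE = 1240 / 1.496 = 829 nm.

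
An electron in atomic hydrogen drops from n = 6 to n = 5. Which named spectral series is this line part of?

The series is set by the lower level: n_f = 5 is the Pfund series.

Pfund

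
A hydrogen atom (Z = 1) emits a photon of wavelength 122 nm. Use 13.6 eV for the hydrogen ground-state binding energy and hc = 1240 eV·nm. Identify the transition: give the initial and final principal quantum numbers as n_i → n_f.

The photon energy is ΔE = hc/λ = 1240 / 122 = 10.16 eV.
With Z = 1, ΔE = 13.60 × (1/n_f² − 1/n_i²), so 1/n_f² − 1/n_i² = 0.7473.
Trying n_f = 1 gives 1/n_i² = 0.2527, i.e. n_i ≈ 2; this pair matches.

n_i = 2, n_f = 1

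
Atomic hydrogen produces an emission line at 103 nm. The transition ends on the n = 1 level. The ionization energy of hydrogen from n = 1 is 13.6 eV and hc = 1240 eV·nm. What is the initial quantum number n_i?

n_i = 3

The photon energy is ΔE = hc/λ = 1240 / 103 = 12.04 eV.
With Z = 1, ΔE = 13.60 × (1/n_f² − 1/n_i²), so 1/n_f² − 1/n_i² = 0.8852.
With n_f = 1: 1/n_i² = 1/1 − 0.8852 = 0.1148, so n_i ≈ 2.95.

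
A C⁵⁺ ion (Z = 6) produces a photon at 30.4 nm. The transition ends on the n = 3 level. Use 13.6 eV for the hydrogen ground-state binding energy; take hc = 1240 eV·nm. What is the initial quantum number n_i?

n_i = 6

The photon energy is ΔE = hc/λ = 1240 / 30.4 = 40.79 eV.
With Z = 6, ΔE = 489.6 × (1/n_f² − 1/n_i²), so 1/n_f² − 1/n_i² = 0.08331.
With n_f = 3: 1/n_i² = 1/9 − 0.08331 = 0.02780, so n_i ≈ 6.00.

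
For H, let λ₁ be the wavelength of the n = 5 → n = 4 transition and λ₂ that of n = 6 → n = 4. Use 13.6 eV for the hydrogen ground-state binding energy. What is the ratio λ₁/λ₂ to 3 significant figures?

λ ∝ 1/ΔE ∝ 1/(1/n_f² − 1/n_i²), and the Z² and hc factors cancel in the ratio.
λ₁/λ₂ = (1/4² − 1/6²)/(1/4² − 1/5²) = 0.03472/0.02250 = 1.54.

1.54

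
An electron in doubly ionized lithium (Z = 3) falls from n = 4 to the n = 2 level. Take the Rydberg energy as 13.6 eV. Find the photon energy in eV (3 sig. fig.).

The Bohr energies scale as Z², so for Z = 3: E_n = −122.4/n² eV.
E_4 = −122.4/16 = −7.650 eV and E_2 = −122.4/4 = −30.60 eV.
The photon energy is |E_4 − E_2| = 23.0 eV.

23.0 eV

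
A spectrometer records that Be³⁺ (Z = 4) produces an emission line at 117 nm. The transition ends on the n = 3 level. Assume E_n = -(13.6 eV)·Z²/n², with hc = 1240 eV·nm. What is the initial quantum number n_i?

The photon energy is ΔE = hc/λ = 1240 / 117 = 10.60 eV.
With Z = 4, ΔE = 217.6 × (1/n_f² − 1/n_i²), so 1/n_f² − 1/n_i² = 0.04871.
With n_f = 3: 1/n_i² = 1/9 − 0.04871 = 0.06241, so n_i ≈ 4.00.

n_i = 4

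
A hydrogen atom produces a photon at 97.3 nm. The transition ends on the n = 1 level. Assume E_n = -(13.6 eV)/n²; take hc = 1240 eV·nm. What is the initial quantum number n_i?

n_i = 4

The photon energy is ΔE = hc/λ = 1240 / 97.3 = 12.74 eV.
With Z = 1, ΔE = 13.60 × (1/n_f² − 1/n_i²), so 1/n_f² − 1/n_i² = 0.9371.
With n_f = 1: 1/n_i² = 1/1 − 0.9371 = 0.06293, so n_i ≈ 3.99.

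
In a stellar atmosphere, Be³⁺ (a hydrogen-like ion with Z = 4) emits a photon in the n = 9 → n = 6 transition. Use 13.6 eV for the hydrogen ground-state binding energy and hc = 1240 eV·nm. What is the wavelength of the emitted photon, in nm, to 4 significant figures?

369.3 nm

For Z = 4 the level energies scale as Z², so the effective Rydberg energy is 13.6 × 16 = 217.6 eV.
ΔE = 217.6 × (1/6² − 1/9²) = 217.6 × 0.01543 = 3.358 eV.
λ = hc/ΔE = 1240 / 3.358 = 369.3 nm.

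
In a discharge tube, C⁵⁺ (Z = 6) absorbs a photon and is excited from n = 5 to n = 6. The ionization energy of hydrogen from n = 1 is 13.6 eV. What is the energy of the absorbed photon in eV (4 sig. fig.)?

The Bohr energies scale as Z², so for Z = 6: E_n = −489.6/n² eV.
E_6 = −489.6/36 = −13.60 eV and E_5 = −489.6/25 = −19.58 eV.
The photon energy is |E_6 − E_5| = 5.984 eV.

5.984 eV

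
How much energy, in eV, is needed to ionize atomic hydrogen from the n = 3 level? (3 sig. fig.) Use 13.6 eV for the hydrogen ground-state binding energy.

E_3 = −13.60/9 = −1.51 eV, so ionization (to E = 0) requires 1.51 eV.

1.51 eV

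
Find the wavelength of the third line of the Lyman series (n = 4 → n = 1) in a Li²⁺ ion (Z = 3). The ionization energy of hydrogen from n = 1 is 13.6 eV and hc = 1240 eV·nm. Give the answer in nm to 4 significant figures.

10.81 nm

The Lyman series terminates on n_f = 1; the third line has n_i = 1+3 = 4.
ΔE = 122.4 × (1/1² − 1/4²) = 114.8 eV.
λ = 1240 / 114.8 = 10.81 nm.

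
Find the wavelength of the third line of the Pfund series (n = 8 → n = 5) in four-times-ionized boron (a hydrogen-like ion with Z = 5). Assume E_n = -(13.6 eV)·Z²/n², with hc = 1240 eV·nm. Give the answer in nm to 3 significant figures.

The Pfund series terminates on n_f = 5; the third line has n_i = 5+3 = 8.
ΔE = 340.0 × (1/5² − 1/8²) = 8.288 eV.
λ = 1240 / 8.288 = 150 nm.

150 nm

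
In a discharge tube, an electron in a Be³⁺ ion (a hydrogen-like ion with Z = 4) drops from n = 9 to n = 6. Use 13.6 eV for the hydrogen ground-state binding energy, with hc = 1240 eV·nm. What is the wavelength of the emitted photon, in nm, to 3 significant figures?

369 nm

For Z = 4 the level energies scale as Z², so the effective Rydberg energy is 13.6 × 16 = 217.6 eV.
ΔE = 217.6 × (1/6² − 1/9²) = 217.6 × 0.01543 = 3.358 eV.
λ = hc/ΔE = 1240 / 3.358 = 369 nm.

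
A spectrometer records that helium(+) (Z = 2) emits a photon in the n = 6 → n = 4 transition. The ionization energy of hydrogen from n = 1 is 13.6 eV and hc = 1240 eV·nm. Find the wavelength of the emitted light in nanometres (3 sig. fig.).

656 nm

For Z = 2 the level energies scale as Z², so the effective Rydberg energy is 13.6 × 4 = 54.40 eV.
ΔE = 54.40 × (1/4² − 1/6²) = 54.40 × 0.03472 = 1.889 eV.
λ = hc/ΔE = 1240 / 1.889 = 656 nm.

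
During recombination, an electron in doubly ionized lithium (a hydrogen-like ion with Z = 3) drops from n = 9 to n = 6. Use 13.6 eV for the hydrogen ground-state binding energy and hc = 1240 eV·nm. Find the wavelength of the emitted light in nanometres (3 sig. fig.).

656 nm

For Z = 3 the level energies scale as Z², so the effective Rydberg energy is 13.6 × 9 = 122.4 eV.
ΔE = 122.4 × (1/6² − 1/9²) = 122.4 × 0.01543 = 1.889 eV.
λ = hc/ΔE = 1240 / 1.889 = 656 nm.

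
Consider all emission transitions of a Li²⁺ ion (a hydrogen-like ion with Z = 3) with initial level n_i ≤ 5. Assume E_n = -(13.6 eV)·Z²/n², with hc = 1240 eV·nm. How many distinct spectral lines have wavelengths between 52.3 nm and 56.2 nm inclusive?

1

Enumerate all n_i → n_f pairs with 1 ≤ n_f < n_i ≤ 5 and compute λ = 1240 / [13.6·9·(1/n_f² − 1/n_i²)].
Lines falling in [52.3, 56.2] nm: 4→2 (54.03 nm).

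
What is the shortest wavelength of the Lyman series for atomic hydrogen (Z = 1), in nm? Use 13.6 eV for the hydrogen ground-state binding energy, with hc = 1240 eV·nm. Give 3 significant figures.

The Lyman series has lower level n_f = 1; the series limit corresponds to n_i → ∞.
ΔE_max = 13.6 × 1 / 1² = 13.60 eV.
λ_min = 1240 / 13.60 = 91.2 nm.

91.2 nm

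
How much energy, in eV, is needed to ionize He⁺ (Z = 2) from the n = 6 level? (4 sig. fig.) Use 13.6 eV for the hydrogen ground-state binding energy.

E_n = −13.6 Z²/n² = −54.40/n² eV for Z = 2.
E_6 = −54.40/36 = −1.511 eV, so ionization (to E = 0) requires 1.511 eV.

1.511 eV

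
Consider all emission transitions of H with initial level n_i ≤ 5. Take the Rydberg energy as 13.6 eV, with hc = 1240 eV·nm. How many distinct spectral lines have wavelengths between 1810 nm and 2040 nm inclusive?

1

Enumerate all n_i → n_f pairs with 1 ≤ n_f < n_i ≤ 5 and compute λ = 1240 / [13.6·1·(1/n_f² − 1/n_i²)].
Lines falling in [1810, 2040] nm: 4→3 (1876 nm).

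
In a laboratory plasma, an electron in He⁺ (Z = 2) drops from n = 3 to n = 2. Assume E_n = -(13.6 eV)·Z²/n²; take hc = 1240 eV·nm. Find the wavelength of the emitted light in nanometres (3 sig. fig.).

164 nm

For Z = 2 the level energies scale as Z², so the effective Rydberg energy is 13.6 × 4 = 54.40 eV.
ΔE = 54.40 × (1/2² − 1/3²) = 54.40 × 0.1389 = 7.556 eV.
λ = hc/ΔE = 1240 / 7.556 = 164 nm.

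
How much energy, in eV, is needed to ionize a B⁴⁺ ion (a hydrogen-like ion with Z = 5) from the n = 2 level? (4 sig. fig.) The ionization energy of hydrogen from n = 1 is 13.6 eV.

85.00 eV

E_n = −13.6 Z²/n² = −340.0/n² eV for Z = 5.
E_2 = −340.0/4 = −85.00 eV, so ionization (to E = 0) requires 85.00 eV.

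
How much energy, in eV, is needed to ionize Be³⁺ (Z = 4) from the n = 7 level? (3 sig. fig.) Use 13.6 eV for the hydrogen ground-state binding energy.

4.44 eV

E_n = −13.6 Z²/n² = −217.6/n² eV for Z = 4.
E_7 = −217.6/49 = −4.44 eV, so ionization (to E = 0) requires 4.44 eV.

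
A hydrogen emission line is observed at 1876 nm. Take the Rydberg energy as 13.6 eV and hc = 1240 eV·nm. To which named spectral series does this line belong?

ΔE = 1240/1876 = 0.6610 eV.
This matches 13.6 × (1/3² − 1/4²), so n_f = 3: the Paschen series.

Paschen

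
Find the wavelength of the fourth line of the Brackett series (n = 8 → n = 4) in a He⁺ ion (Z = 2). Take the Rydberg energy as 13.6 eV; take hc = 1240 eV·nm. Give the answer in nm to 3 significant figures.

486 nm

The Brackett series terminates on n_f = 4; the fourth line has n_i = 4+4 = 8.
ΔE = 54.40 × (1/4² − 1/8²) = 2.550 eV.
λ = 1240 / 2.550 = 486 nm.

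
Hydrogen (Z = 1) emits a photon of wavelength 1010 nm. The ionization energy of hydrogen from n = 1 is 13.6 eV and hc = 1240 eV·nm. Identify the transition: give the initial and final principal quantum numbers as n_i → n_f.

n_i = 7, n_f = 3

The photon energy is ΔE = hc/λ = 1240 / 1010 = 1.228 eV.
With Z = 1, ΔE = 13.60 × (1/n_f² − 1/n_i²), so 1/n_f² − 1/n_i² = 0.09027.
Trying n_f = 3 gives 1/n_i² = 0.02084, i.e. n_i ≈ 7; this pair matches.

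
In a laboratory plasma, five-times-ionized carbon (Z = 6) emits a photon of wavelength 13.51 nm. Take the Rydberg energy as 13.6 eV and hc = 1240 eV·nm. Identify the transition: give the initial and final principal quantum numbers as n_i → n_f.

n_i = 4, n_f = 2

The photon energy is ΔE = hc/λ = 1240 / 13.51 = 91.78 eV.
With Z = 6, ΔE = 489.6 × (1/n_f² − 1/n_i²), so 1/n_f² − 1/n_i² = 0.1875.
Trying n_f = 2 gives 1/n_i² = 0.06253, i.e. n_i ≈ 4; this pair matches.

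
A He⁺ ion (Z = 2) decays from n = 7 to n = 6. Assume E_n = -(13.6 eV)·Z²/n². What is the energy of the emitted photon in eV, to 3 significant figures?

The Bohr energies scale as Z², so for Z = 2: E_n = −54.40/n² eV.
E_7 = −54.40/49 = −1.110 eV and E_6 = −54.40/36 = −1.511 eV.
The photon energy is |E_7 − E_6| = 0.401 eV.

0.401 eV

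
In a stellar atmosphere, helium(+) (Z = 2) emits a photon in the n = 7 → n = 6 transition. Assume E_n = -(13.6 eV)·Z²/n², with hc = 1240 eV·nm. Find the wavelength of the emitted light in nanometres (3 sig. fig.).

3090 nm

For Z = 2 the level energies scale as Z², so the effective Rydberg energy is 13.6 × 4 = 54.40 eV.
ΔE = 54.40 × (1/6² − 1/7²) = 54.40 × 0.007370 = 0.4009 eV.
λ = hc/ΔE = 1240 / 0.4009 = 3090 nm.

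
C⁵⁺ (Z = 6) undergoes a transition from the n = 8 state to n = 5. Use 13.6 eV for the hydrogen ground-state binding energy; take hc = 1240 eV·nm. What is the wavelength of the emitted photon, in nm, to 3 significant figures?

104 nm

For Z = 6 the level energies scale as Z², so the effective Rydberg energy is 13.6 × 36 = 489.6 eV.
ΔE = 489.6 × (1/5² − 1/8²) = 489.6 × 0.02438 = 11.93 eV.
λ = hc/ΔE = 1240 / 11.93 = 104 nm.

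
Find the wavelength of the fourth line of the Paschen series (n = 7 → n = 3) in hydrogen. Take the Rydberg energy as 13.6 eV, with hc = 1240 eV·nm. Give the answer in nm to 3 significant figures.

1010 nm

The Paschen series terminates on n_f = 3; the fourth line has n_i = 3+4 = 7.
ΔE = 13.60 × (1/3² − 1/7²) = 1.234 eV.
λ = 1240 / 1.234 = 1010 nm.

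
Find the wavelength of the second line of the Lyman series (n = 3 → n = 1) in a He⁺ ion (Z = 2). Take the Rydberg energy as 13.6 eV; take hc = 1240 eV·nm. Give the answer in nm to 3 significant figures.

25.6 nm

The Lyman series terminates on n_f = 1; the second line has n_i = 1+2 = 3.
ΔE = 54.40 × (1/1² − 1/3²) = 48.36 eV.
λ = 1240 / 48.36 = 25.6 nm.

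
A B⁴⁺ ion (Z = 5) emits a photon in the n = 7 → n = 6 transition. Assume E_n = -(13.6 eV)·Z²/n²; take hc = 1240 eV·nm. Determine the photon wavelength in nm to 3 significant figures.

For Z = 5 the level energies scale as Z², so the effective Rydberg energy is 13.6 × 25 = 340.0 eV.
ΔE = 340.0 × (1/6² − 1/7²) = 340.0 × 0.007370 = 2.506 eV.
λ = hc/ΔE = 1240 / 2.506 = 495 nm.

495 nm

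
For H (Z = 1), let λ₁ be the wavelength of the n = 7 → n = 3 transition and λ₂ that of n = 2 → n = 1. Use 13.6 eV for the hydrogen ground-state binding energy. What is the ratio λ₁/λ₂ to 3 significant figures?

8.27

λ ∝ 1/ΔE ∝ 1/(1/n_f² − 1/n_i²), and the Z² and hc factors cancel in the ratio.
λ₁/λ₂ = (1/1² − 1/2²)/(1/3² − 1/7²) = 0.7500/0.09070 = 8.27.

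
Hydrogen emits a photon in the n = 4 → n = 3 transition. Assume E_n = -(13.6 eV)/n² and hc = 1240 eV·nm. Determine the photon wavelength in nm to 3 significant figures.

ΔE = 13.60 × (1/3² − 1/4²) = 13.60 × 0.04861 = 0.6611 eV.
λ = hc/ΔE = 1240 / 0.6611 = 1880 nm.

1880 nm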